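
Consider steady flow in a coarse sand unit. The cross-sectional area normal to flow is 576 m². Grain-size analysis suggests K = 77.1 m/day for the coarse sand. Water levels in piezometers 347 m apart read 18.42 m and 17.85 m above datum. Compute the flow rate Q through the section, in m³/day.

72.9

Hydraulic gradient i = (18.42 − 17.85) / 347 = 0.57 / 347 = 0.001643.
Darcy's law: Q = K · A · i = 77.10 × 576.0 × 0.001643 = 72.95 m³/day.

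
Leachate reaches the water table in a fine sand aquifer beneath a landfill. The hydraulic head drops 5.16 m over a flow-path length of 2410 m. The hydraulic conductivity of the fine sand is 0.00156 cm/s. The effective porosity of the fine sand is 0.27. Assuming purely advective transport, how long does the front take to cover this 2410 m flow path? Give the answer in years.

Convert K: 0.00156 cm/s × 864 = 1.348 m/day.
Hydraulic gradient i = Δh / L = 5.16 / 2410 = 0.002141.
Darcy flux q = K · i = 1.348 × 0.002141 = 0.002886 m/day.
Seepage velocity v = q / n_e = 0.002886 / 0.27 = 0.01069 m/day.
Travel time t = L / v = 2410 / 0.01069 = 2.255e+05 days = 617.3 years.

617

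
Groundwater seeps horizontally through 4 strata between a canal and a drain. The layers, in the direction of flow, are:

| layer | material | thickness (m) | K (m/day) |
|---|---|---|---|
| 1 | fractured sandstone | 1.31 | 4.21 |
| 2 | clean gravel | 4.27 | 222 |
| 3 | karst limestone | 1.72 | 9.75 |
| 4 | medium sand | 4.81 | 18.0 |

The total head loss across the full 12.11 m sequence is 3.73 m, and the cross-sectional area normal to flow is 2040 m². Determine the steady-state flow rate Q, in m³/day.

9830

Flow is perpendicular to layering, so the layers act in series and the equivalent K is the thickness-weighted harmonic mean.
Total thickness L = 1.31 + 4.27 + 1.72 + 4.81 = 12.11 m.
Σ(b_i/K_i) = 1.31/4.21 + 4.27/222 + 1.72/9.75 + 4.81/18.0 = 0.7740 d.
K_eq = L / Σ(b_i/K_i) = 12.11 / 0.7740 = 15.65 m/day.
Q = K_eq · A · (Δh/L) = 15.65 × 2040 × (3.73/12.11) = 9831 m³/day.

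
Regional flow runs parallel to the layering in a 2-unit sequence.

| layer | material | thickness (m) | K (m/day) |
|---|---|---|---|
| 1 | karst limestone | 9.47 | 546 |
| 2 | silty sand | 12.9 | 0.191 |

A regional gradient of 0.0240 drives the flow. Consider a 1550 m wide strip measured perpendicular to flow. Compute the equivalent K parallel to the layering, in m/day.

231

Flow is parallel to layering, so each bed carries its own Darcy discharge and the transmissivities add.
Σ(K_i·b_i) = 546×9.47 + 0.191×12.9 = 5173 m²/day.
Total thickness b = 22.37 m, so K_eq = Σ(K_i·b_i)/b = 231.3 m/day.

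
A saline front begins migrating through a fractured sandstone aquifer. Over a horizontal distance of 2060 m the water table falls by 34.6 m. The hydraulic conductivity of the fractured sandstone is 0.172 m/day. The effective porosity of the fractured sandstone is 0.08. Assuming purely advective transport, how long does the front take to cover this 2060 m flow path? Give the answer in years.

Hydraulic gradient i = Δh / L = 34.6 / 2060 = 0.01680.
Darcy flux q = K · i = 0.1720 × 0.01680 = 0.002889 m/day.
Seepage velocity v = q / n_e = 0.002889 / 0.08 = 0.03611 m/day.
Travel time t = L / v = 2060 / 0.03611 = 57045 days = 156.2 years.

156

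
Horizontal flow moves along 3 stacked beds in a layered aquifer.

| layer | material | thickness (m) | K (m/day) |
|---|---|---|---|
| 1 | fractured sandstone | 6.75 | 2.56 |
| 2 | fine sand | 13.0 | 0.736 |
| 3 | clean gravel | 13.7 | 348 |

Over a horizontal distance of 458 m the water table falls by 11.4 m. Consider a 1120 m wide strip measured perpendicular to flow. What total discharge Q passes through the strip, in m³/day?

134000

Flow is parallel to layering, so each bed carries its own Darcy discharge and the transmissivities add.
Σ(K_i·b_i) = 2.56×6.75 + 0.736×13.0 + 348×13.7 = 4794 m²/day.
Hydraulic gradient i = Δh / L = 11.4 / 458 = 0.02489.
Q = Σ(K_i·b_i) · W · i = 4794 × 1120 × 0.02489 = 1.337e+05 m³/day.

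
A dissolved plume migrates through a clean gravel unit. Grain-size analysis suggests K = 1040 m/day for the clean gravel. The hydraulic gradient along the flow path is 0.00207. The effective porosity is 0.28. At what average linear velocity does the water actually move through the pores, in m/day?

Hydraulic gradient i = 0.00207.
Darcy flux q = K · i = 1040 × 0.002070 = 2.153 m/day.
Seepage velocity v = q / n_e = 2.153 / 0.28 = 7.689 m/day.

7.69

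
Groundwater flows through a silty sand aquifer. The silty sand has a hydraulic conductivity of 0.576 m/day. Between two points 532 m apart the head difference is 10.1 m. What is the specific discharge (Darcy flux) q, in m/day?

0.0109

Hydraulic gradient i = Δh / L = 10.1 / 532 = 0.01898.
Specific discharge q = K · i = 0.5760 × 0.01898 = 0.01094 m/day.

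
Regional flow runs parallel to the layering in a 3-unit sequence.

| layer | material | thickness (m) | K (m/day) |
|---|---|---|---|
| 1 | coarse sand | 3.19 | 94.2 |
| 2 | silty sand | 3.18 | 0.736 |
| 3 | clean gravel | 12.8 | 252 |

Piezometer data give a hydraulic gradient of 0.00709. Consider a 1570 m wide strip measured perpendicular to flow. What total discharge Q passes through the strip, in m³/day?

39300

Flow is parallel to layering, so each bed carries its own Darcy discharge and the transmissivities add.
Σ(K_i·b_i) = 94.2×3.19 + 0.736×3.18 + 252×12.8 = 3528 m²/day.
Hydraulic gradient i = 0.00709.
Q = Σ(K_i·b_i) · W · i = 3528 × 1570 × 0.007090 = 39276 m³/day.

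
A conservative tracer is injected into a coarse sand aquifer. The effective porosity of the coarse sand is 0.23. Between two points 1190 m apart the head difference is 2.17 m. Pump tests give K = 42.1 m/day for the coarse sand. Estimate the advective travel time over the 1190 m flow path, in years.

9.76

Hydraulic gradient i = Δh / L = 2.17 / 1190 = 0.001824.
Darcy flux q = K · i = 42.10 × 0.001824 = 0.07677 m/day.
Seepage velocity v = q / n_e = 0.07677 / 0.23 = 0.3338 m/day.
Travel time t = L / v = 1190 / 0.3338 = 3565 days = 9.761 years.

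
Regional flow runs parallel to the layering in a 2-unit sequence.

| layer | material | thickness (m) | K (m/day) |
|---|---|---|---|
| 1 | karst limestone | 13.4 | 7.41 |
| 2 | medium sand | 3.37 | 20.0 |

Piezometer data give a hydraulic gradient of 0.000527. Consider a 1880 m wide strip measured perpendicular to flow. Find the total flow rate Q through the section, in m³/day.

Flow is parallel to layering, so each bed carries its own Darcy discharge and the transmissivities add.
Σ(K_i·b_i) = 7.41×13.4 + 20.0×3.37 = 166.7 m²/day.
Hydraulic gradient i = 0.000527.
Q = Σ(K_i·b_i) · W · i = 166.7 × 1880 × 0.0005270 = 165.2 m³/day.

165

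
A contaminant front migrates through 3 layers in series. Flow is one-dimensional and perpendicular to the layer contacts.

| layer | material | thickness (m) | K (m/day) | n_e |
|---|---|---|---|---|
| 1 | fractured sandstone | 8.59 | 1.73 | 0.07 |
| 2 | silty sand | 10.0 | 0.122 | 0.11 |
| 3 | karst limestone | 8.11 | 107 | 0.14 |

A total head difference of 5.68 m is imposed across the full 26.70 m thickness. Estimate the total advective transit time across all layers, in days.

With flow normal to the layers, continuity requires the same specific discharge q through every layer.
Σ(b_i/K_i) = 8.59/1.73 + 10.0/0.122 + 8.11/107 = 87.01 d.
q = Δh / Σ(b_i/K_i) = 5.68 / 87.01 = 0.06528 m/day.
In each layer the seepage velocity is v_i = q/n_i, so the layer transit time is t_i = b_i·n_i / q:
  layer 1 (fractured sandstone): t_1 = 8.59 × 0.07 / 0.06528 = 9.211 d
  layer 2 (silty sand): t_2 = 10.0 × 0.11 / 0.06528 = 16.85 d
  layer 3 (karst limestone): t_3 = 8.11 × 0.14 / 0.06528 = 17.39 d
Total t = Σ t_i = 43.45 days.

43.5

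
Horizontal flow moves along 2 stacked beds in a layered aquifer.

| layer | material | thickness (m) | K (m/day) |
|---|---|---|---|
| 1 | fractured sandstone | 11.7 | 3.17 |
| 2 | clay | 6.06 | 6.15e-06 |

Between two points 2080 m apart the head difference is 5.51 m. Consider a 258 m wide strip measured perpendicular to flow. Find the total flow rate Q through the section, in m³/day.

Flow is parallel to layering, so each bed carries its own Darcy discharge and the transmissivities add.
Σ(K_i·b_i) = 3.17×11.7 + 6.15e-06×6.06 = 37.09 m²/day.
Hydraulic gradient i = Δh / L = 5.51 / 2080 = 0.002649.
Q = Σ(K_i·b_i) · W · i = 37.09 × 258 × 0.002649 = 25.35 m³/day.

25.3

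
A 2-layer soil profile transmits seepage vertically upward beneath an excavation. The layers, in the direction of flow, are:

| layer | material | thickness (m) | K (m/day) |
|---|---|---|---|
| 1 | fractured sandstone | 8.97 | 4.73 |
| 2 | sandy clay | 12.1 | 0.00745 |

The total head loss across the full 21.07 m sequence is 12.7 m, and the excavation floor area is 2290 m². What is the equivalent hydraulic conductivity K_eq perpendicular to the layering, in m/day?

Flow is perpendicular to layering, so the layers act in series and the equivalent K is the thickness-weighted harmonic mean.
Total thickness L = 8.97 + 12.1 = 21.07 m.
Σ(b_i/K_i) = 8.97/4.73 + 12.1/0.00745 = 1626 d.
K_eq = L / Σ(b_i/K_i) = 21.07 / 1626 = 0.01296 m/day.

0.0130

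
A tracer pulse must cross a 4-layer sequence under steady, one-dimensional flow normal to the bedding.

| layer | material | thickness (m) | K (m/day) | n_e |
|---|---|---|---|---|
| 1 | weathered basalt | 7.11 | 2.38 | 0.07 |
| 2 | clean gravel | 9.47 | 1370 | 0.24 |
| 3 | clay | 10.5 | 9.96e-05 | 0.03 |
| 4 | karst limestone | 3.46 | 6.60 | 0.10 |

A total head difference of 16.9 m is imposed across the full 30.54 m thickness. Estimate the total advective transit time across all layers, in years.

58.6

With flow normal to the layers, continuity requires the same specific discharge q through every layer.
Σ(b_i/K_i) = 7.11/2.38 + 9.47/1370 + 10.5/9.96e-05 + 3.46/6.60 = 1.054e+05 d.
q = Δh / Σ(b_i/K_i) = 16.9 / 1.054e+05 = 0.0001603 m/day.
In each layer the seepage velocity is v_i = q/n_i, so the layer transit time is t_i = b_i·n_i / q:
  layer 1 (weathered basalt): t_1 = 7.11 × 0.07 / 0.0001603 = 3105 d
  layer 2 (clean gravel): t_2 = 9.47 × 0.24 / 0.0001603 = 14178 d
  layer 3 (clay): t_3 = 10.5 × 0.03 / 0.0001603 = 1965 d
  layer 4 (karst limestone): t_4 = 3.46 × 0.10 / 0.0001603 = 2158 d
Total t = Σ t_i = 21406 days = 58.61 years.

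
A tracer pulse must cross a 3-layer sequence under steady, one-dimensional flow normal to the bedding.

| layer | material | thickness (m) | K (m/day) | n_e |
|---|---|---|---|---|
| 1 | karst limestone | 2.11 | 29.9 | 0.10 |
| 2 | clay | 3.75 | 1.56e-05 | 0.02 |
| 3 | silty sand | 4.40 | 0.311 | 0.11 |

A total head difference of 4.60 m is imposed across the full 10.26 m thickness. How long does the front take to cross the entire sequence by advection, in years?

With flow normal to the layers, continuity requires the same specific discharge q through every layer.
Σ(b_i/K_i) = 2.11/29.9 + 3.75/1.56e-05 + 4.40/0.311 = 2.404e+05 d.
q = Δh / Σ(b_i/K_i) = 4.60 / 2.404e+05 = 1.913e-05 m/day.
In each layer the seepage velocity is v_i = q/n_i, so the layer transit time is t_i = b_i·n_i / q:
  layer 1 (karst limestone): t_1 = 2.11 × 0.10 / 1.913e-05 = 11027 d
  layer 2 (clay): t_2 = 3.75 × 0.02 / 1.913e-05 = 3920 d
  layer 3 (silty sand): t_3 = 4.40 × 0.11 / 1.913e-05 = 25294 d
Total t = Σ t_i = 40241 days = 110.2 years.

110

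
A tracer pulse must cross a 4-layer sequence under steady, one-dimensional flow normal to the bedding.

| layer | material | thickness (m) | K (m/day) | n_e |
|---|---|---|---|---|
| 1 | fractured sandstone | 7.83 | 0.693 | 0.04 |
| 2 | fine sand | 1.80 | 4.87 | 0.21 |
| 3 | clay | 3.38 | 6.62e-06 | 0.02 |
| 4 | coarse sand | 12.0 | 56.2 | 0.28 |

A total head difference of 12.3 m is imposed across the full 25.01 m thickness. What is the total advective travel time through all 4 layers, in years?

468

With flow normal to the layers, continuity requires the same specific discharge q through every layer.
Σ(b_i/K_i) = 7.83/0.693 + 1.80/4.87 + 3.38/6.62e-06 + 12.0/56.2 = 5.106e+05 d.
q = Δh / Σ(b_i/K_i) = 12.3 / 5.106e+05 = 2.409e-05 m/day.
In each layer the seepage velocity is v_i = q/n_i, so the layer transit time is t_i = b_i·n_i / q:
  layer 1 (fractured sandstone): t_1 = 7.83 × 0.04 / 2.409e-05 = 13001 d
  layer 2 (fine sand): t_2 = 1.80 × 0.21 / 2.409e-05 = 15691 d
  layer 3 (clay): t_3 = 3.38 × 0.02 / 2.409e-05 = 2806 d
  layer 4 (coarse sand): t_4 = 12.0 × 0.28 / 2.409e-05 = 1.395e+05 d
Total t = Σ t_i = 1.710e+05 days = 468.1 years.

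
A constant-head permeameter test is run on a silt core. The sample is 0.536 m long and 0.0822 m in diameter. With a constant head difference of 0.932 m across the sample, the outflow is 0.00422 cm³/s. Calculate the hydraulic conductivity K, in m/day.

Cross-sectional area A = π·(d/2)² = π × (0.0822/2)² = 0.005307 m².
Convert discharge: 0.00422 cm³/s = 4.220e-09 m³/s.
Darcy's law rearranged: K = Q·L / (A·Δh) = 4.220e-09 × 0.536 / (0.005307 × 0.932) = 4.573e-07 m/s = 0.03951 m/day.

0.0395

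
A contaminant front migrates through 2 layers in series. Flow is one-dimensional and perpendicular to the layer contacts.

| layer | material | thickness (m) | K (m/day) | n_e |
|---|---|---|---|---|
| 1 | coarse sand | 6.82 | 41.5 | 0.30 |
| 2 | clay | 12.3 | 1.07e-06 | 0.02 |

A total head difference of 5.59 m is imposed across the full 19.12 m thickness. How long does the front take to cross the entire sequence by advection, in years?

12900

With flow normal to the layers, continuity requires the same specific discharge q through every layer.
Σ(b_i/K_i) = 6.82/41.5 + 12.3/1.07e-06 = 1.150e+07 d.
q = Δh / Σ(b_i/K_i) = 5.59 / 1.150e+07 = 4.863e-07 m/day.
In each layer the seepage velocity is v_i = q/n_i, so the layer transit time is t_i = b_i·n_i / q:
  layer 1 (coarse sand): t_1 = 6.82 × 0.30 / 4.863e-07 = 4.207e+06 d
  layer 2 (clay): t_2 = 12.3 × 0.02 / 4.863e-07 = 5.059e+05 d
Total t = Σ t_i = 4.713e+06 days = 12904 years.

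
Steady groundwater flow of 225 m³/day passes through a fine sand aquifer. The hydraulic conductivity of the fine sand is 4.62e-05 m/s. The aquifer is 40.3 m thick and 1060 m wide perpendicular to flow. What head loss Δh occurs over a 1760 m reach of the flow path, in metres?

2.32

Convert K: 4.62e-05 m/s × 86400 = 3.992 m/day.
Cross-sectional area A = 1060 × 40.3 = 42718 m².
From Q = K·A·i, i = Q / (K·A) = 225 / (3.992 × 42718) = 0.001320.
Head loss Δh = i · L = 0.001320 × 1760 = 2.322 m.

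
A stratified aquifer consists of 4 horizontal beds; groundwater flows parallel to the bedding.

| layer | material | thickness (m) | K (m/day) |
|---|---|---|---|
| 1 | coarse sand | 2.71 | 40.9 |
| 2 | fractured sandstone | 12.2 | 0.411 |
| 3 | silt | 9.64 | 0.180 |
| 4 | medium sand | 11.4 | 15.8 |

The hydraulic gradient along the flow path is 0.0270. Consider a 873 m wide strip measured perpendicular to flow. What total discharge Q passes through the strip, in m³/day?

7020

Flow is parallel to layering, so each bed carries its own Darcy discharge and the transmissivities add.
Σ(K_i·b_i) = 40.9×2.71 + 0.411×12.2 + 0.180×9.64 + 15.8×11.4 = 297.7 m²/day.
Hydraulic gradient i = 0.0270.
Q = Σ(K_i·b_i) · W · i = 297.7 × 873 × 0.02700 = 7017 m³/day.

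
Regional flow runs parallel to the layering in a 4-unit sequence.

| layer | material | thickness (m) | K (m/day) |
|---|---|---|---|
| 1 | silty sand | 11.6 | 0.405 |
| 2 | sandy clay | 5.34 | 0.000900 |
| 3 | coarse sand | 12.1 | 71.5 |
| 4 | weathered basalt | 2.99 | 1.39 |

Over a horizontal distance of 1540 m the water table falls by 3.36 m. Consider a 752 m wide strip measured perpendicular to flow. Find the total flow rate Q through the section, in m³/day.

Flow is parallel to layering, so each bed carries its own Darcy discharge and the transmissivities add.
Σ(K_i·b_i) = 0.405×11.6 + 0.000900×5.34 + 71.5×12.1 + 1.39×2.99 = 874.0 m²/day.
Hydraulic gradient i = Δh / L = 3.36 / 1540 = 0.002182.
Q = Σ(K_i·b_i) · W · i = 874.0 × 752 × 0.002182 = 1434 m³/day.

1430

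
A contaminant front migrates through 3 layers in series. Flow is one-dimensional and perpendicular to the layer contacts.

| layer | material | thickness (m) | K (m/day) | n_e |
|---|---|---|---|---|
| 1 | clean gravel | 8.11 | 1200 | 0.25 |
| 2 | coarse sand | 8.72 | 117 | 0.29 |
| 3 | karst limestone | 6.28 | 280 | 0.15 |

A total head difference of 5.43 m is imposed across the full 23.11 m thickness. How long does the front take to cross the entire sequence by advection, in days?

With flow normal to the layers, continuity requires the same specific discharge q through every layer.
Σ(b_i/K_i) = 8.11/1200 + 8.72/117 + 6.28/280 = 0.1037 d.
q = Δh / Σ(b_i/K_i) = 5.43 / 0.1037 = 52.35 m/day.
In each layer the seepage velocity is v_i = q/n_i, so the layer transit time is t_i = b_i·n_i / q:
  layer 1 (clean gravel): t_1 = 8.11 × 0.25 / 52.35 = 0.03873 d
  layer 2 (coarse sand): t_2 = 8.72 × 0.29 / 52.35 = 0.04830 d
  layer 3 (karst limestone): t_3 = 6.28 × 0.15 / 52.35 = 0.01799 d
Total t = Σ t_i = 0.1050 days.

0.105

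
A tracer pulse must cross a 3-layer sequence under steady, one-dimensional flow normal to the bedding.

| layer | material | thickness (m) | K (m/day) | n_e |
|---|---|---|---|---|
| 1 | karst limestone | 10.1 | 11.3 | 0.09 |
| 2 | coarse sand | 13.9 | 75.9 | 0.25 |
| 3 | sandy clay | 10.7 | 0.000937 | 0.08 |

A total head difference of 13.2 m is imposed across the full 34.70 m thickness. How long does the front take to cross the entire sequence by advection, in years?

With flow normal to the layers, continuity requires the same specific discharge q through every layer.
Σ(b_i/K_i) = 10.1/11.3 + 13.9/75.9 + 10.7/0.000937 = 11421 d.
q = Δh / Σ(b_i/K_i) = 13.2 / 11421 = 0.001156 m/day.
In each layer the seepage velocity is v_i = q/n_i, so the layer transit time is t_i = b_i·n_i / q:
  layer 1 (karst limestone): t_1 = 10.1 × 0.09 / 0.001156 = 786.5 d
  layer 2 (coarse sand): t_2 = 13.9 × 0.25 / 0.001156 = 3007 d
  layer 3 (sandy clay): t_3 = 10.7 × 0.08 / 0.001156 = 740.6 d
Total t = Σ t_i = 4534 days = 12.41 years.

12.4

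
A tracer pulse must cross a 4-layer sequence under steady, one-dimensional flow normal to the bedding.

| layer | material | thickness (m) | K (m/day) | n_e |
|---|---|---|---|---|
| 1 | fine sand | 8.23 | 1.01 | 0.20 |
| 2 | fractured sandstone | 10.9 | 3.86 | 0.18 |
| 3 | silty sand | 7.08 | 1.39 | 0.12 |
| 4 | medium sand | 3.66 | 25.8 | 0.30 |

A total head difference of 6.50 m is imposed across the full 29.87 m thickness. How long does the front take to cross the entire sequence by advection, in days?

13.9

With flow normal to the layers, continuity requires the same specific discharge q through every layer.
Σ(b_i/K_i) = 8.23/1.01 + 10.9/3.86 + 7.08/1.39 + 3.66/25.8 = 16.21 d.
q = Δh / Σ(b_i/K_i) = 6.50 / 16.21 = 0.4010 m/day.
In each layer the seepage velocity is v_i = q/n_i, so the layer transit time is t_i = b_i·n_i / q:
  layer 1 (fine sand): t_1 = 8.23 × 0.20 / 0.4010 = 4.104 d
  layer 2 (fractured sandstone): t_2 = 10.9 × 0.18 / 0.4010 = 4.892 d
  layer 3 (silty sand): t_3 = 7.08 × 0.12 / 0.4010 = 2.118 d
  layer 4 (medium sand): t_4 = 3.66 × 0.30 / 0.4010 = 2.738 d
Total t = Σ t_i = 13.85 days.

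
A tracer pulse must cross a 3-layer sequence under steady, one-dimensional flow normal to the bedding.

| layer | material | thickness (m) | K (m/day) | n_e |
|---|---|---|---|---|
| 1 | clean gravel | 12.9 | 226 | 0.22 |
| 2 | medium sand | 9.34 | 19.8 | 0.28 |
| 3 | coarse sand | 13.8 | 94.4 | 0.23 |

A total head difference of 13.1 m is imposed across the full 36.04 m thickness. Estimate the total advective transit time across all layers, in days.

0.445

With flow normal to the layers, continuity requires the same specific discharge q through every layer.
Σ(b_i/K_i) = 12.9/226 + 9.34/19.8 + 13.8/94.4 = 0.6750 d.
q = Δh / Σ(b_i/K_i) = 13.1 / 0.6750 = 19.41 m/day.
In each layer the seepage velocity is v_i = q/n_i, so the layer transit time is t_i = b_i·n_i / q:
  layer 1 (clean gravel): t_1 = 12.9 × 0.22 / 19.41 = 0.1462 d
  layer 2 (medium sand): t_2 = 9.34 × 0.28 / 19.41 = 0.1347 d
  layer 3 (coarse sand): t_3 = 13.8 × 0.23 / 19.41 = 0.1635 d
Total t = Σ t_i = 0.4445 days.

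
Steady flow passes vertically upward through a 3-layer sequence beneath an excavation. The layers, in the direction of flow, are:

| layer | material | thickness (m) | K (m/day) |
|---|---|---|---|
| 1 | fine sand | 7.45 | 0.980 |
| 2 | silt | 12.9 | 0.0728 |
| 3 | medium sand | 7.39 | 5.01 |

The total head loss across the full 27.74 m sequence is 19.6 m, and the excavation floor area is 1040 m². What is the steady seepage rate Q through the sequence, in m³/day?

Flow is perpendicular to layering, so the layers act in series and the equivalent K is the thickness-weighted harmonic mean.
Total thickness L = 7.45 + 12.9 + 7.39 = 27.74 m.
Σ(b_i/K_i) = 7.45/0.980 + 12.9/0.0728 + 7.39/5.01 = 186.3 d.
K_eq = L / Σ(b_i/K_i) = 27.74 / 186.3 = 0.1489 m/day.
Q = K_eq · A · (Δh/L) = 0.1489 × 1040 × (19.6/27.74) = 109.4 m³/day.

109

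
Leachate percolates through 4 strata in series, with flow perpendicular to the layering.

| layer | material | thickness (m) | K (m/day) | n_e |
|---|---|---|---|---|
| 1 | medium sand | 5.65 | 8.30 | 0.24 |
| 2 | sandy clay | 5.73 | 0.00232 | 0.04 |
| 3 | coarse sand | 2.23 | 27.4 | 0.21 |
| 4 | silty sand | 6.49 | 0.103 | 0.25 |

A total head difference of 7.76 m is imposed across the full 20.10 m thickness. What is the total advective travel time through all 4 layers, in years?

With flow normal to the layers, continuity requires the same specific discharge q through every layer.
Σ(b_i/K_i) = 5.65/8.30 + 5.73/0.00232 + 2.23/27.4 + 6.49/0.103 = 2534 d.
q = Δh / Σ(b_i/K_i) = 7.76 / 2534 = 0.003063 m/day.
In each layer the seepage velocity is v_i = q/n_i, so the layer transit time is t_i = b_i·n_i / q:
  layer 1 (medium sand): t_1 = 5.65 × 0.24 / 0.003063 = 442.7 d
  layer 2 (sandy clay): t_2 = 5.73 × 0.04 / 0.003063 = 74.83 d
  layer 3 (coarse sand): t_3 = 2.23 × 0.21 / 0.003063 = 152.9 d
  layer 4 (silty sand): t_4 = 6.49 × 0.25 / 0.003063 = 529.7 d
Total t = Σ t_i = 1200 days = 3.286 years.

3.29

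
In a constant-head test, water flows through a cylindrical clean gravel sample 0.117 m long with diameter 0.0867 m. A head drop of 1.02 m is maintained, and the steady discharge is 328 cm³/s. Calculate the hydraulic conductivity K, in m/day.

Cross-sectional area A = π·(d/2)² = π × (0.0867/2)² = 0.005904 m².
Convert discharge: 328 cm³/s = 0.0003280 m³/s.
Darcy's law rearranged: K = Q·L / (A·Δh) = 0.0003280 × 0.117 / (0.005904 × 1.02) = 0.006373 m/s = 550.6 m/day.

551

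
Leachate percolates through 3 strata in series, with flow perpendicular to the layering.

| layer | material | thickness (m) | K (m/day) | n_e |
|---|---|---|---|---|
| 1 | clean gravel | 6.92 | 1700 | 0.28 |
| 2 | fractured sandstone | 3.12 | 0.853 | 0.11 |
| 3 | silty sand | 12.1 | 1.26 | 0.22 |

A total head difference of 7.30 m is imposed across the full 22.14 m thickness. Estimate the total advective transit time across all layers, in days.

8.98

With flow normal to the layers, continuity requires the same specific discharge q through every layer.
Σ(b_i/K_i) = 6.92/1700 + 3.12/0.853 + 12.1/1.26 = 13.26 d.
q = Δh / Σ(b_i/K_i) = 7.30 / 13.26 = 0.5503 m/day.
In each layer the seepage velocity is v_i = q/n_i, so the layer transit time is t_i = b_i·n_i / q:
  layer 1 (clean gravel): t_1 = 6.92 × 0.28 / 0.5503 = 3.521 d
  layer 2 (fractured sandstone): t_2 = 3.12 × 0.11 / 0.5503 = 0.6236 d
  layer 3 (silty sand): t_3 = 12.1 × 0.22 / 0.5503 = 4.837 d
Total t = Σ t_i = 8.982 days.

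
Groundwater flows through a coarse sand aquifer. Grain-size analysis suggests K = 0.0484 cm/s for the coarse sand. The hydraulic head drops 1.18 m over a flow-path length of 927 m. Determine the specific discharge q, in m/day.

Convert K: 0.0484 cm/s × 864 = 41.82 m/day.
Hydraulic gradient i = Δh / L = 1.18 / 927 = 0.001273.
Specific discharge q = K · i = 41.82 × 0.001273 = 0.05323 m/day.

0.0532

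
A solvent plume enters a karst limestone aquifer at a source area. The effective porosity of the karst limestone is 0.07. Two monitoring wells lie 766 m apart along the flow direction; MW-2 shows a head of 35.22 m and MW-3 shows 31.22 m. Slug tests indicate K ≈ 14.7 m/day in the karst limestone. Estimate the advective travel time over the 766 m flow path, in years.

Hydraulic gradient i = (35.22 − 31.22) / 766 = 4 / 766 = 0.005222.
Darcy flux q = K · i = 14.70 × 0.005222 = 0.07676 m/day.
Seepage velocity v = q / n_e = 0.07676 / 0.07 = 1.097 m/day.
Travel time t = L / v = 766 / 1.097 = 698.5 days = 1.912 years.

1.91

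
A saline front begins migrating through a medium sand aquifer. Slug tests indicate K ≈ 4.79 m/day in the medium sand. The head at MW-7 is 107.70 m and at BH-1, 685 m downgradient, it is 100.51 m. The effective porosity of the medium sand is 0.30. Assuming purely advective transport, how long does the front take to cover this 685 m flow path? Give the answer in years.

11.2

Hydraulic gradient i = (107.70 − 100.51) / 685 = 7.19 / 685 = 0.01050.
Darcy flux q = K · i = 4.790 × 0.01050 = 0.05028 m/day.
Seepage velocity v = q / n_e = 0.05028 / 0.30 = 0.1676 m/day.
Travel time t = L / v = 685 / 0.1676 = 4087 days = 11.19 years.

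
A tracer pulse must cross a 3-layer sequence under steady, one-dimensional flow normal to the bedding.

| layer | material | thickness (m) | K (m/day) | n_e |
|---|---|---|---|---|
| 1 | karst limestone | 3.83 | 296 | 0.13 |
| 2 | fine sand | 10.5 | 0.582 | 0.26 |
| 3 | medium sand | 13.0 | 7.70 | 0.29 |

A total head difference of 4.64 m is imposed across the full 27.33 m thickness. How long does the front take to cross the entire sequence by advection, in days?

With flow normal to the layers, continuity requires the same specific discharge q through every layer.
Σ(b_i/K_i) = 3.83/296 + 10.5/0.582 + 13.0/7.70 = 19.74 d.
q = Δh / Σ(b_i/K_i) = 4.64 / 19.74 = 0.2350 m/day.
In each layer the seepage velocity is v_i = q/n_i, so the layer transit time is t_i = b_i·n_i / q:
  layer 1 (karst limestone): t_1 = 3.83 × 0.13 / 0.2350 = 2.118 d
  layer 2 (fine sand): t_2 = 10.5 × 0.26 / 0.2350 = 11.62 d
  layer 3 (medium sand): t_3 = 13.0 × 0.29 / 0.2350 = 16.04 d
Total t = Σ t_i = 29.77 days.

29.8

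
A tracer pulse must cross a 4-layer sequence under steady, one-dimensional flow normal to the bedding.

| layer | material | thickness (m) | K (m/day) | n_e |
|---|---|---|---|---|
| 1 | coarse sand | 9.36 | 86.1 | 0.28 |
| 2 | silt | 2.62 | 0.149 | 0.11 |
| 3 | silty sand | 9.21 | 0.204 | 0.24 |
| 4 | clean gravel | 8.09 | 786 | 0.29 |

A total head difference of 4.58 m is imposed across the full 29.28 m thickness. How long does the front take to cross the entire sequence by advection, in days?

102

With flow normal to the layers, continuity requires the same specific discharge q through every layer.
Σ(b_i/K_i) = 9.36/86.1 + 2.62/0.149 + 9.21/0.204 + 8.09/786 = 62.85 d.
q = Δh / Σ(b_i/K_i) = 4.58 / 62.85 = 0.07287 m/day.
In each layer the seepage velocity is v_i = q/n_i, so the layer transit time is t_i = b_i·n_i / q:
  layer 1 (coarse sand): t_1 = 9.36 × 0.28 / 0.07287 = 35.96 d
  layer 2 (silt): t_2 = 2.62 × 0.11 / 0.07287 = 3.955 d
  layer 3 (silty sand): t_3 = 9.21 × 0.24 / 0.07287 = 30.33 d
  layer 4 (clean gravel): t_4 = 8.09 × 0.29 / 0.07287 = 32.19 d
Total t = Σ t_i = 102.4 days.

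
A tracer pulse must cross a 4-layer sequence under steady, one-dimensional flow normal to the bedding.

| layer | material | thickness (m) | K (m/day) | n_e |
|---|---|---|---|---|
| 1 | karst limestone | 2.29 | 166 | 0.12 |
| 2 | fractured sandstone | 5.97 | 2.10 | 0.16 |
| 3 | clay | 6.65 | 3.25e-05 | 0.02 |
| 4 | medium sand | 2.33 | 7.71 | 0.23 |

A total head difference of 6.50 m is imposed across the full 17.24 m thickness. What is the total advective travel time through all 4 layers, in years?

With flow normal to the layers, continuity requires the same specific discharge q through every layer.
Σ(b_i/K_i) = 2.29/166 + 5.97/2.10 + 6.65/3.25e-05 + 2.33/7.71 = 2.046e+05 d.
q = Δh / Σ(b_i/K_i) = 6.50 / 2.046e+05 = 3.177e-05 m/day.
In each layer the seepage velocity is v_i = q/n_i, so the layer transit time is t_i = b_i·n_i / q:
  layer 1 (karst limestone): t_1 = 2.29 × 0.12 / 3.177e-05 = 8651 d
  layer 2 (fractured sandstone): t_2 = 5.97 × 0.16 / 3.177e-05 = 30069 d
  layer 3 (clay): t_3 = 6.65 × 0.02 / 3.177e-05 = 4187 d
  layer 4 (medium sand): t_4 = 2.33 × 0.23 / 3.177e-05 = 16870 d
Total t = Σ t_i = 59777 days = 163.7 years.

164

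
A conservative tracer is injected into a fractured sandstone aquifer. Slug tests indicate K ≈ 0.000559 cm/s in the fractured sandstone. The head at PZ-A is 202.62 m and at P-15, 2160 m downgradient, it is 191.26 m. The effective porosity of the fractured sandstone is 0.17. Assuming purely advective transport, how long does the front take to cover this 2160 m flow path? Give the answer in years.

396

Convert K: 0.000559 cm/s × 864 = 0.4830 m/day.
Hydraulic gradient i = (202.62 − 191.26) / 2160 = 11.36 / 2160 = 0.005259.
Darcy flux q = K · i = 0.4830 × 0.005259 = 0.002540 m/day.
Seepage velocity v = q / n_e = 0.002540 / 0.17 = 0.01494 m/day.
Travel time t = L / v = 2160 / 0.01494 = 1.446e+05 days = 395.8 years.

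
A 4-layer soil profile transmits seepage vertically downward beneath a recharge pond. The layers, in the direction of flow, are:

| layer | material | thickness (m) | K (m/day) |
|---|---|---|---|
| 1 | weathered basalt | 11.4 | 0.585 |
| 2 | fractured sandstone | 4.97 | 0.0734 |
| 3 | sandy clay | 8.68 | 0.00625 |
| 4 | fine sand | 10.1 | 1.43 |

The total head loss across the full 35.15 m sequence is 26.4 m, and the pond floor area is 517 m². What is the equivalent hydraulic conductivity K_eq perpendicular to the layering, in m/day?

0.0237

Flow is perpendicular to layering, so the layers act in series and the equivalent K is the thickness-weighted harmonic mean.
Total thickness L = 11.4 + 4.97 + 8.68 + 10.1 = 35.15 m.
Σ(b_i/K_i) = 11.4/0.585 + 4.97/0.0734 + 8.68/0.00625 + 10.1/1.43 = 1483 d.
K_eq = L / Σ(b_i/K_i) = 35.15 / 1483 = 0.02370 m/day.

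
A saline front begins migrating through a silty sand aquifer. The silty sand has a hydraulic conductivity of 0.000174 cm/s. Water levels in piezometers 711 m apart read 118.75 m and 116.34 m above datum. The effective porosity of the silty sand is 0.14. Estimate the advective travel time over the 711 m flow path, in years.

Convert K: 0.000174 cm/s × 864 = 0.1503 m/day.
Hydraulic gradient i = (118.75 − 116.34) / 711 = 2.41 / 711 = 0.003390.
Darcy flux q = K · i = 0.1503 × 0.003390 = 0.0005096 m/day.
Seepage velocity v = q / n_e = 0.0005096 / 0.14 = 0.003640 m/day.
Travel time t = L / v = 711 / 0.003640 = 1.953e+05 days = 534.8 years.

535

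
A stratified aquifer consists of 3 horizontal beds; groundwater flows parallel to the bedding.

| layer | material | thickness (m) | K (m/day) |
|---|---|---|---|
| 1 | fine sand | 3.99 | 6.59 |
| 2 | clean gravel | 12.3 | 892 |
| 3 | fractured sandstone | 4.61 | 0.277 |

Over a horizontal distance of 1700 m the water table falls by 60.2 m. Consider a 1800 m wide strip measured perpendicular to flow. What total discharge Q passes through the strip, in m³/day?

701000

Flow is parallel to layering, so each bed carries its own Darcy discharge and the transmissivities add.
Σ(K_i·b_i) = 6.59×3.99 + 892×12.3 + 0.277×4.61 = 10999 m²/day.
Hydraulic gradient i = Δh / L = 60.2 / 1700 = 0.03541.
Q = Σ(K_i·b_i) · W · i = 10999 × 1800 × 0.03541 = 7.011e+05 m³/day.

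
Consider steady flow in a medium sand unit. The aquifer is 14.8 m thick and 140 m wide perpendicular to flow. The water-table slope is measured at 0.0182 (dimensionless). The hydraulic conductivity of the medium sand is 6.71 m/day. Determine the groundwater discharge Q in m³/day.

Cross-sectional area A = 140 × 14.8 = 2072 m².
Hydraulic gradient i = 0.0182.
Darcy's law: Q = K · A · i = 6.710 × 2072 × 0.01820 = 253.0 m³/day.

253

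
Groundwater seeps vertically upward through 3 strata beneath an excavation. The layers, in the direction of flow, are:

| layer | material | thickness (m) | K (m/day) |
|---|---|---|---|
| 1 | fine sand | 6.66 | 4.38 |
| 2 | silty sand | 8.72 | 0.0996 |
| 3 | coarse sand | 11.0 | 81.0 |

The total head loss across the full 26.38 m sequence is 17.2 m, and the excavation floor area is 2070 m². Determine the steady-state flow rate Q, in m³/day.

399

Flow is perpendicular to layering, so the layers act in series and the equivalent K is the thickness-weighted harmonic mean.
Total thickness L = 6.66 + 8.72 + 11.0 = 26.38 m.
Σ(b_i/K_i) = 6.66/4.38 + 8.72/0.0996 + 11.0/81.0 = 89.21 d.
K_eq = L / Σ(b_i/K_i) = 26.38 / 89.21 = 0.2957 m/day.
Q = K_eq · A · (Δh/L) = 0.2957 × 2070 × (17.2/26.38) = 399.1 m³/day.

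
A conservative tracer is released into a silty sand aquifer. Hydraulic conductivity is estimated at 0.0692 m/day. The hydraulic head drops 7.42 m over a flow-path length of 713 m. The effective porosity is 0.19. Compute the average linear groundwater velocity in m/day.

0.00379

Hydraulic gradient i = Δh / L = 7.42 / 713 = 0.01041.
Darcy flux q = K · i = 0.06920 × 0.01041 = 0.0007201 m/day.
Seepage velocity v = q / n_e = 0.0007201 / 0.19 = 0.003790 m/day.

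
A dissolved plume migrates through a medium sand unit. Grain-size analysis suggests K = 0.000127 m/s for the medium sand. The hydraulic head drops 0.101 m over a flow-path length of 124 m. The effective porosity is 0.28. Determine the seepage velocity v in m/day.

Convert K: 0.000127 m/s × 86400 = 10.97 m/day.
Hydraulic gradient i = Δh / L = 0.101 / 124 = 0.0008145.
Darcy flux q = K · i = 10.97 × 0.0008145 = 0.008938 m/day.
Seepage velocity v = q / n_e = 0.008938 / 0.28 = 0.03192 m/day.

0.0319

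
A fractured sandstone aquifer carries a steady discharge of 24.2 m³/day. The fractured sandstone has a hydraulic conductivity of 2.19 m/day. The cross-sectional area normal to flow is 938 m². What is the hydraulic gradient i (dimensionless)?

From Q = K·A·i, i = Q / (K·A) = 24.2 / (2.190 × 938.0) = 0.01178.

0.0118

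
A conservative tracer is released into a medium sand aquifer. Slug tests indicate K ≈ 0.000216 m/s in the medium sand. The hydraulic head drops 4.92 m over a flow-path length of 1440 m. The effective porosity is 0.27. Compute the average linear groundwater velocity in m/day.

Convert K: 0.000216 m/s × 86400 = 18.66 m/day.
Hydraulic gradient i = Δh / L = 4.92 / 1440 = 0.003417.
Darcy flux q = K · i = 18.66 × 0.003417 = 0.06376 m/day.
Seepage velocity v = q / n_e = 0.06376 / 0.27 = 0.2362 m/day.

0.236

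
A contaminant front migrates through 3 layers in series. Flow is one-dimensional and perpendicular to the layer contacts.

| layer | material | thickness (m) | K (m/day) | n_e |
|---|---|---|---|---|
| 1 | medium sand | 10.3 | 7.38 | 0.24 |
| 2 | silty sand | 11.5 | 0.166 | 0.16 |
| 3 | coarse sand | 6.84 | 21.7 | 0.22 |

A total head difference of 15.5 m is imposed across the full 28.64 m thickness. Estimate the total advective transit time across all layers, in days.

26.6

With flow normal to the layers, continuity requires the same specific discharge q through every layer.
Σ(b_i/K_i) = 10.3/7.38 + 11.5/0.166 + 6.84/21.7 = 70.99 d.
q = Δh / Σ(b_i/K_i) = 15.5 / 70.99 = 0.2183 m/day.
In each layer the seepage velocity is v_i = q/n_i, so the layer transit time is t_i = b_i·n_i / q:
  layer 1 (medium sand): t_1 = 10.3 × 0.24 / 0.2183 = 11.32 d
  layer 2 (silty sand): t_2 = 11.5 × 0.16 / 0.2183 = 8.427 d
  layer 3 (coarse sand): t_3 = 6.84 × 0.22 / 0.2183 = 6.892 d
Total t = Σ t_i = 26.64 days.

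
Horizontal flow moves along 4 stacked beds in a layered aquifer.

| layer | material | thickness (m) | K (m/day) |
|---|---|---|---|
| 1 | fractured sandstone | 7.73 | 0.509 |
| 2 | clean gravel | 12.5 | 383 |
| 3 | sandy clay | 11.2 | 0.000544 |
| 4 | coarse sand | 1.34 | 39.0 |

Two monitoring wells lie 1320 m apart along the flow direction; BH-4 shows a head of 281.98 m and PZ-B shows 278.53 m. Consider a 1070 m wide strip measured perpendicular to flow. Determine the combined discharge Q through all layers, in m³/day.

Flow is parallel to layering, so each bed carries its own Darcy discharge and the transmissivities add.
Σ(K_i·b_i) = 0.509×7.73 + 383×12.5 + 0.000544×11.2 + 39.0×1.34 = 4844 m²/day.
Hydraulic gradient i = (281.98 − 278.53) / 1320 = 3.45 / 1320 = 0.002614.
Q = Σ(K_i·b_i) · W · i = 4844 × 1070 × 0.002614 = 13546 m³/day.

13500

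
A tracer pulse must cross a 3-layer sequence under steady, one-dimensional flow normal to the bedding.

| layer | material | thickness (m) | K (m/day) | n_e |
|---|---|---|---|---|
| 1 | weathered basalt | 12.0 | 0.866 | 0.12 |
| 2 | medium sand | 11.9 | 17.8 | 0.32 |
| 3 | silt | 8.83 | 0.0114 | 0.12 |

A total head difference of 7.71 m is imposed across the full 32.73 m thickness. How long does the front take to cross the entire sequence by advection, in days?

646

With flow normal to the layers, continuity requires the same specific discharge q through every layer.
Σ(b_i/K_i) = 12.0/0.866 + 11.9/17.8 + 8.83/0.0114 = 789.1 d.
q = Δh / Σ(b_i/K_i) = 7.71 / 789.1 = 0.009771 m/day.
In each layer the seepage velocity is v_i = q/n_i, so the layer transit time is t_i = b_i·n_i / q:
  layer 1 (weathered basalt): t_1 = 12.0 × 0.12 / 0.009771 = 147.4 d
  layer 2 (medium sand): t_2 = 11.9 × 0.32 / 0.009771 = 389.7 d
  layer 3 (silt): t_3 = 8.83 × 0.12 / 0.009771 = 108.4 d
Total t = Σ t_i = 645.6 days.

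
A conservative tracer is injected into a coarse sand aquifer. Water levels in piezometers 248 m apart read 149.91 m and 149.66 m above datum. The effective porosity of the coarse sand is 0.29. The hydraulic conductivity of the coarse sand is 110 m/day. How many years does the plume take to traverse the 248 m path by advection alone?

Hydraulic gradient i = (149.91 − 149.66) / 248 = 0.25 / 248 = 0.001008.
Darcy flux q = K · i = 110.0 × 0.001008 = 0.1109 m/day.
Seepage velocity v = q / n_e = 0.1109 / 0.29 = 0.3824 m/day.
Travel time t = L / v = 248 / 0.3824 = 648.6 days = 1.776 years.

1.78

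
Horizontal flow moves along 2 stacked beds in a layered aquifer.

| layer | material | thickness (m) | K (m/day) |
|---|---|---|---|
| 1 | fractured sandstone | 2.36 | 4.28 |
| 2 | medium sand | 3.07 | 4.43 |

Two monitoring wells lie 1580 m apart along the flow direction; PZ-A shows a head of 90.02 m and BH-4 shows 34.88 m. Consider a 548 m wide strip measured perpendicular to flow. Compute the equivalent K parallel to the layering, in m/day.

4.36

Flow is parallel to layering, so each bed carries its own Darcy discharge and the transmissivities add.
Σ(K_i·b_i) = 4.28×2.36 + 4.43×3.07 = 23.70 m²/day.
Total thickness b = 5.430 m, so K_eq = Σ(K_i·b_i)/b = 4.365 m/day.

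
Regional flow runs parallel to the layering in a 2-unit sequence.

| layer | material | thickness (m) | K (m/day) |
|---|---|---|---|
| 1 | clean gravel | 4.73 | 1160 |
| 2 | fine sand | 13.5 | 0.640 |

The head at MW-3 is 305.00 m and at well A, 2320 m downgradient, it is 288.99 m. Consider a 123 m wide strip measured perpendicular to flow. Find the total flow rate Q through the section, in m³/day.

4660

Flow is parallel to layering, so each bed carries its own Darcy discharge and the transmissivities add.
Σ(K_i·b_i) = 1160×4.73 + 0.640×13.5 = 5495 m²/day.
Hydraulic gradient i = (305.00 − 288.99) / 2320 = 16.01 / 2320 = 0.006901.
Q = Σ(K_i·b_i) · W · i = 5495 × 123 × 0.006901 = 4665 m³/day.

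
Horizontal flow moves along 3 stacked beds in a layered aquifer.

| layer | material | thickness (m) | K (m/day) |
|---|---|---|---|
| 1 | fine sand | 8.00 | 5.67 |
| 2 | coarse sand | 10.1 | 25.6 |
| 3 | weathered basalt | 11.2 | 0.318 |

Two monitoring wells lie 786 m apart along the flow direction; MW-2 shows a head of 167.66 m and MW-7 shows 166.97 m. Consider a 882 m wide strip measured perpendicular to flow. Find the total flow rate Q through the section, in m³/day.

Flow is parallel to layering, so each bed carries its own Darcy discharge and the transmissivities add.
Σ(K_i·b_i) = 5.67×8.00 + 25.6×10.1 + 0.318×11.2 = 307.5 m²/day.
Hydraulic gradient i = (167.66 − 166.97) / 786 = 0.69 / 786 = 0.0008779.
Q = Σ(K_i·b_i) · W · i = 307.5 × 882 × 0.0008779 = 238.1 m³/day.

238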